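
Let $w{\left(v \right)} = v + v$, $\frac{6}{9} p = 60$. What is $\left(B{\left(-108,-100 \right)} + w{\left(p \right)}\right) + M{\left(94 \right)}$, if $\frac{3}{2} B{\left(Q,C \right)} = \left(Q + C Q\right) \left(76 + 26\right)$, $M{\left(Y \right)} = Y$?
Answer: $727330$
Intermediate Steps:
$B{\left(Q,C \right)} = 68 Q + 68 C Q$ ($B{\left(Q,C \right)} = \frac{2 \left(Q + C Q\right) \left(76 + 26\right)}{3} = \frac{2 \left(Q + C Q\right) 102}{3} = \frac{2 \left(102 Q + 102 C Q\right)}{3} = 68 Q + 68 C Q$)
$p = 90$ ($p = \frac{3}{2} \cdot 60 = 90$)
$w{\left(v \right)} = 2 v$
$\left(B{\left(-108,-100 \right)} + w{\left(p \right)}\right) + M{\left(94 \right)} = \left(68 \left(-108\right) \left(1 - 100\right) + 2 \cdot 90\right) + 94 = \left(68 \left(-108\right) \left(-99\right) + 180\right) + 94 = \left(727056 + 180\right) + 94 = 727236 + 94 = 727330$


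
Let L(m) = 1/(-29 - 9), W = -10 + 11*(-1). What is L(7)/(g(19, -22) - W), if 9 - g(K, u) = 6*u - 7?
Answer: -1/6422 ≈ -0.00015571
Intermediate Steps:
W = -21 (W = -10 - 11 = -21)
g(K, u) = 16 - 6*u (g(K, u) = 9 - (6*u - 7) = 9 - (-7 + 6*u) = 9 + (7 - 6*u) = 16 - 6*u)
L(m) = -1/38 (L(m) = 1/(-38) = -1/38)
L(7)/(g(19, -22) - W) = -1/(38*((16 - 6*(-22)) - 1*(-21))) = -1/(38*((16 + 132) + 21)) = -1/(38*(148 + 21)) = -1/38/169 = -1/38*1/169 = -1/6422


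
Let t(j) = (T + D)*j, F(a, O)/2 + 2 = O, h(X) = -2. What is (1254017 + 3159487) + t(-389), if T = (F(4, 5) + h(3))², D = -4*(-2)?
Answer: 4404168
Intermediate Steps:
F(a, O) = -4 + 2*O
D = 8
T = 16 (T = ((-4 + 2*5) - 2)² = ((-4 + 10) - 2)² = (6 - 2)² = 4² = 16)
t(j) = 24*j (t(j) = (16 + 8)*j = 24*j)
(1254017 + 3159487) + t(-389) = (1254017 + 3159487) + 24*(-389) = 4413504 - 9336 = 4404168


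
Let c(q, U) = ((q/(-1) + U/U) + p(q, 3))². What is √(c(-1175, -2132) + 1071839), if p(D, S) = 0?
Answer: √2454815 ≈ 1566.8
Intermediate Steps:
c(q, U) = (1 - q)² (c(q, U) = ((q/(-1) + U/U) + 0)² = ((q*(-1) + 1) + 0)² = ((-q + 1) + 0)² = ((1 - q) + 0)² = (1 - q)²)
√(c(-1175, -2132) + 1071839) = √((1 - 1*(-1175))² + 1071839) = √((1 + 1175)² + 1071839) = √(1176² + 1071839) = √(1382976 + 1071839) = √2454815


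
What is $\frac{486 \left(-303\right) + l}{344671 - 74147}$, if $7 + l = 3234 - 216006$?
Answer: $- \frac{360037}{270524} \approx -1.3309$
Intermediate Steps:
$l = -212779$ ($l = -7 + \left(3234 - 216006\right) = -7 - 212772 = -212779$)
$\frac{486 \left(-303\right) + l}{344671 - 74147} = \frac{486 \left(-303\right) - 212779}{344671 - 74147} = \frac{-147258 - 212779}{270524} = \left(-360037\right) \frac{1}{270524} = - \frac{360037}{270524}$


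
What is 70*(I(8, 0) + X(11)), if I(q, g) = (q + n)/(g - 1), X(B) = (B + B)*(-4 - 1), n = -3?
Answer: -8050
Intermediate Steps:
X(B) = -10*B (X(B) = (2*B)*(-5) = -10*B)
I(q, g) = (-3 + q)/(-1 + g) (I(q, g) = (q - 3)/(g - 1) = (-3 + q)/(-1 + g))
70*(I(8, 0) + X(11)) = 70*((-3 + 8)/(-1 + 0) - 10*11) = 70*(5/(-1) - 110) = 70*(-1*5 - 110) = 70*(-5 - 110) = 70*(-115) = -8050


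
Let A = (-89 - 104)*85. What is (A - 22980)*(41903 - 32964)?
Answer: -352062515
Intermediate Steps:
A = -16405 (A = -193*85 = -16405)
(A - 22980)*(41903 - 32964) = (-16405 - 22980)*(41903 - 32964) = -39385*8939 = -352062515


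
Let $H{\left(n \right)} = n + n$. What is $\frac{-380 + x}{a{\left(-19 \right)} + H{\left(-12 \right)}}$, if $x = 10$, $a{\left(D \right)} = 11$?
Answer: $\frac{370}{13} \approx 28.462$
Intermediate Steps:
$H{\left(n \right)} = 2 n$
$\frac{-380 + x}{a{\left(-19 \right)} + H{\left(-12 \right)}} = \frac{-380 + 10}{11 + 2 \left(-12\right)} = - \frac{370}{11 - 24} = - \frac{370}{-13} = \left(-370\right) \left(- \frac{1}{13}\right) = \frac{370}{13}$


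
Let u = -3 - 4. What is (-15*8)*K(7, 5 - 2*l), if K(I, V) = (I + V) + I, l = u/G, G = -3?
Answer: -1720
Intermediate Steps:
u = -7
l = 7/3 (l = -7/(-3) = -7*(-⅓) = 7/3 ≈ 2.3333)
K(I, V) = V + 2*I
(-15*8)*K(7, 5 - 2*l) = (-15*8)*((5 - 2*7/3) + 2*7) = -120*((5 - 14/3) + 14) = -120*(⅓ + 14) = -120*43/3 = -1720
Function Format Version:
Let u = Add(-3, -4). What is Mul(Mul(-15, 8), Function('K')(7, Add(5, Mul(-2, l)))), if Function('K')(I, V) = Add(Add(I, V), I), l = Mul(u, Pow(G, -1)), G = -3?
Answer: -1720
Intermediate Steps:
u = -7
l = Rational(7, 3) (l = Mul(-7, Pow(-3, -1)) = Mul(-7, Rational(-1, 3)) = Rational(7, 3) ≈ 2.3333)
Function('K')(I, V) = Add(V, Mul(2, I))
Mul(Mul(-15, 8), Function('K')(7, Add(5, Mul(-2, l)))) = Mul(Mul(-15, 8), Add(Add(5, Mul(-2, Rational(7, 3))), Mul(2, 7))) = Mul(-120, Add(Add(5, Rational(-14, 3)), 14)) = Mul(-120, Add(Rational(1, 3), 14)) = Mul(-120, Rational(43, 3)) = -1720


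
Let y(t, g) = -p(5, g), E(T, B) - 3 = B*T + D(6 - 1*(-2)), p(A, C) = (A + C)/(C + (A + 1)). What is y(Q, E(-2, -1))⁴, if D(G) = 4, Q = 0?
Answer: 38416/50625 ≈ 0.75883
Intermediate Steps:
p(A, C) = (A + C)/(1 + A + C) (p(A, C) = (A + C)/(C + (1 + A)) = (A + C)/(1 + A + C))
E(T, B) = 7 + B*T (E(T, B) = 3 + (B*T + 4) = 3 + (4 + B*T) = 7 + B*T)
y(t, g) = -(5 + g)/(6 + g) (y(t, g) = -(5 + g)/(1 + 5 + g) = -(5 + g)/(6 + g))
y(Q, E(-2, -1))⁴ = ((-5 - (7 - 1*(-2)))/(6 + (7 - 1*(-2))))⁴ = ((-5 - (7 + 2))/(6 + (7 + 2)))⁴ = ((-5 - 1*9)/(6 + 9))⁴ = ((-5 - 9)/15)⁴ = ((1/15)*(-14))⁴ = (-14/15)⁴ = 38416/50625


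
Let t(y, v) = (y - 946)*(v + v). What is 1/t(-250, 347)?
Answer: -1/830024 ≈ -1.2048e-6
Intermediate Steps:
t(y, v) = 2*v*(-946 + y) (t(y, v) = (-946 + y)*(2*v) = 2*v*(-946 + y))
1/t(-250, 347) = 1/(2*347*(-946 - 250)) = 1/(2*347*(-1196)) = 1/(-830024) = -1/830024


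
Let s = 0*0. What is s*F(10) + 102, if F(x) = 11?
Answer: 102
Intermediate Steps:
s = 0
s*F(10) + 102 = 0*11 + 102 = 0 + 102 = 102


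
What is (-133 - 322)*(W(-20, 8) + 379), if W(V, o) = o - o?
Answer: -172445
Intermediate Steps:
W(V, o) = 0
(-133 - 322)*(W(-20, 8) + 379) = (-133 - 322)*(0 + 379) = -455*379 = -172445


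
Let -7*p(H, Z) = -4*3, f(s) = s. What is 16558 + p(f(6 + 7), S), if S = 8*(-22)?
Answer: 115918/7 ≈ 16560.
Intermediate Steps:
S = -176
p(H, Z) = 12/7 (p(H, Z) = -(-4)*3/7 = -⅐*(-12) = 12/7)
16558 + p(f(6 + 7), S) = 16558 + 12/7 = 115918/7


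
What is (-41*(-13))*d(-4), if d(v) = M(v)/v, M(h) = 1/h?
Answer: 533/16 ≈ 33.313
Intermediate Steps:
d(v) = v⁻² (d(v) = 1/(v*v) = v⁻²)
(-41*(-13))*d(-4) = -41*(-13)/(-4)² = 533*(1/16) = 533/16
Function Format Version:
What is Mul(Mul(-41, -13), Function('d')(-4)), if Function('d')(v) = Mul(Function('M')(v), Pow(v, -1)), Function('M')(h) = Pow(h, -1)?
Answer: Rational(533, 16) ≈ 33.313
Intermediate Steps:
Function('d')(v) = Pow(v, -2) (Function('d')(v) = Mul(Pow(v, -1), Pow(v, -1)) = Pow(v, -2))
Mul(Mul(-41, -13), Function('d')(-4)) = Mul(Mul(-41, -13), Pow(-4, -2)) = Mul(533, Rational(1, 16)) = Rational(533, 16)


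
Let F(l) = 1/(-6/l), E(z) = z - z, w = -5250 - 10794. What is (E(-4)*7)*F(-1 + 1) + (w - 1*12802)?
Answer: -28846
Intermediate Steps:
w = -16044
E(z) = 0
F(l) = -l/6
(E(-4)*7)*F(-1 + 1) + (w - 1*12802) = (0*7)*(-(-1 + 1)/6) + (-16044 - 1*12802) = 0*(-⅙*0) + (-16044 - 12802) = 0*0 - 28846 = 0 - 28846 = -28846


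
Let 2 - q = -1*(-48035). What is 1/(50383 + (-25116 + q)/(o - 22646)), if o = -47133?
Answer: 69779/3515748506 ≈ 1.9848e-5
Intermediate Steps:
q = -48033 (q = 2 - (-1)*(-48035) = 2 - 1*48035 = 2 - 48035 = -48033)
1/(50383 + (-25116 + q)/(o - 22646)) = 1/(50383 + (-25116 - 48033)/(-47133 - 22646)) = 1/(50383 - 73149/(-69779)) = 1/(50383 - 73149*(-1/69779)) = 1/(50383 + 73149/69779) = 1/(3515748506/69779) = 69779/3515748506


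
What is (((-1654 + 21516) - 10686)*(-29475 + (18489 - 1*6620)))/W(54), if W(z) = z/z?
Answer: -161552656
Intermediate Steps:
W(z) = 1
(((-1654 + 21516) - 10686)*(-29475 + (18489 - 1*6620)))/W(54) = (((-1654 + 21516) - 10686)*(-29475 + (18489 - 1*6620)))/1 = ((19862 - 10686)*(-29475 + (18489 - 6620)))*1 = (9176*(-29475 + 11869))*1 = (9176*(-17606))*1 = -161552656*1 = -161552656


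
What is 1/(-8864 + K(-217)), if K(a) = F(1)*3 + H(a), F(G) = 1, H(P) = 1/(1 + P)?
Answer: -216/1913977 ≈ -0.00011285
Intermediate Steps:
K(a) = 3 + 1/(1 + a) (K(a) = 1*3 + 1/(1 + a) = 3 + 1/(1 + a))
1/(-8864 + K(-217)) = 1/(-8864 + (4 + 3*(-217))/(1 - 217)) = 1/(-8864 + (4 - 651)/(-216)) = 1/(-8864 - 1/216*(-647)) = 1/(-8864 + 647/216) = 1/(-1913977/216) = -216/1913977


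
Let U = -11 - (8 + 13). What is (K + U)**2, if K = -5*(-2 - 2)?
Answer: 144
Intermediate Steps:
K = 20 (K = -5*(-4) = 20)
U = -32 (U = -11 - 1*21 = -11 - 21 = -32)
(K + U)**2 = (20 - 32)**2 = (-12)**2 = 144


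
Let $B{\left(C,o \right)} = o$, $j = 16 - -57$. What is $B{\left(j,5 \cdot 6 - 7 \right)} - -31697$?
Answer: $31720$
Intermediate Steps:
$j = 73$ ($j = 16 + 57 = 73$)
$B{\left(j,5 \cdot 6 - 7 \right)} - -31697 = \left(5 \cdot 6 - 7\right) - -31697 = \left(30 - 7\right) + 31697 = 23 + 31697 = 31720$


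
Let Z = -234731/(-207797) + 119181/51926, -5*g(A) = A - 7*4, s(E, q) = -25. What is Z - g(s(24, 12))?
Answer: -387103071351/53950335110 ≈ -7.1752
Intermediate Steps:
g(A) = 28/5 - A/5 (g(A) = -(A - 7*4)/5 = -(A - 28)/5 = -(-28 + A)/5 = 28/5 - A/5)
Z = 36954096163/10790067022 (Z = -234731*(-1/207797) + 119181*(1/51926) = 234731/207797 + 119181/51926 = 36954096163/10790067022 ≈ 3.4248)
Z - g(s(24, 12)) = 36954096163/10790067022 - (28/5 - 1/5*(-25)) = 36954096163/10790067022 - (28/5 + 5) = 36954096163/10790067022 - 1*53/5 = 36954096163/10790067022 - 53/5 = -387103071351/53950335110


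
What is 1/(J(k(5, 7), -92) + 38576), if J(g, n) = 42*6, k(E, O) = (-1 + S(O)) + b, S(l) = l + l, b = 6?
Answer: 1/38828 ≈ 2.5755e-5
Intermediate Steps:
S(l) = 2*l
k(E, O) = 5 + 2*O (k(E, O) = (-1 + 2*O) + 6 = 5 + 2*O)
J(g, n) = 252
1/(J(k(5, 7), -92) + 38576) = 1/(252 + 38576) = 1/38828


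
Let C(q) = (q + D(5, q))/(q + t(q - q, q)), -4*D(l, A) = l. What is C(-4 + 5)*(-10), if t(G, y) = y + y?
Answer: ⅚ ≈ 0.83333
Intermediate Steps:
D(l, A) = -l/4
t(G, y) = 2*y
C(q) = (-5/4 + q)/(3*q) (C(q) = (q - ¼*5)/(q + 2*q) = (q - 5/4)/((3*q)) = (-5/4 + q)*(1/(3*q)) = (-5/4 + q)/(3*q))
C(-4 + 5)*(-10) = ((-5 + 4*(-4 + 5))/(12*(-4 + 5)))*(-10) = ((1/12)*(-5 + 4*1)/1)*(-10) = ((1/12)*1*(-5 + 4))*(-10) = ((1/12)*1*(-1))*(-10) = -1/12*(-10) = ⅚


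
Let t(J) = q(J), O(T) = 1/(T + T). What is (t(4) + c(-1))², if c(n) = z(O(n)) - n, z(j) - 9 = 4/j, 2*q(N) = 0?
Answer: 4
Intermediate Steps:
O(T) = 1/(2*T)
q(N) = 0 (q(N) = (½)*0 = 0)
t(J) = 0
z(j) = 9 + 4/j
c(n) = 9 + 7*n (c(n) = (9 + 4/((1/(2*n)))) - n = (9 + 4*(2*n)) - n = (9 + 8*n) - n = 9 + 7*n)
(t(4) + c(-1))² = (0 + (9 + 7*(-1)))² = (0 + (9 - 7))² = (0 + 2)² = 2² = 4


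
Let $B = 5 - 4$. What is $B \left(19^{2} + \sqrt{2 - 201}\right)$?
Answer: $361 + i \sqrt{199} \approx 361.0 + 14.107 i$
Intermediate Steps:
$B = 1$ ($B = 5 - 4 = 1$)
$B \left(19^{2} + \sqrt{2 - 201}\right) = 1 \left(19^{2} + \sqrt{2 - 201}\right) = 1 \left(361 + \sqrt{-199}\right) = 1 \left(361 + i \sqrt{199}\right) = 361 + i \sqrt{199}$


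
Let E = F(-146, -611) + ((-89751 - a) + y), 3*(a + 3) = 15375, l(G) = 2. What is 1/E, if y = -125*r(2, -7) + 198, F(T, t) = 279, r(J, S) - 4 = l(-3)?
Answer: -1/95146 ≈ -1.0510e-5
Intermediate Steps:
r(J, S) = 6 (r(J, S) = 4 + 2 = 6)
a = 5122 (a = -3 + (⅓)*15375 = -3 + 5125 = 5122)
y = -552 (y = -125*6 + 198 = -750 + 198 = -552)
E = -95146 (E = 279 + ((-89751 - 1*5122) - 552) = 279 + ((-89751 - 5122) - 552) = 279 + (-94873 - 552) = 279 - 95425 = -95146)
1/E = 1/(-95146) = -1/95146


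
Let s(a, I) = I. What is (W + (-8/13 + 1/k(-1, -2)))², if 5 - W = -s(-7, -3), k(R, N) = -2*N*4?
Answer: 90601/43264 ≈ 2.0941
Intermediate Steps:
k(R, N) = -8*N
W = 2 (W = 5 - (-1)*(-3) = 5 - 1*3 = 5 - 3 = 2)
(W + (-8/13 + 1/k(-1, -2)))² = (2 + (-8/13 + 1/(-8*(-2))))² = (2 + (-8*1/13 + 1/16))² = (2 + (-8/13 + 1*(1/16)))² = (2 + (-8/13 + 1/16))² = (2 - 115/208)² = (301/208)² = 90601/43264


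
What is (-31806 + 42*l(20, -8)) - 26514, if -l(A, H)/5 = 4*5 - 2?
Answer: -62100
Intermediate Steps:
l(A, H) = -90 (l(A, H) = -5*(4*5 - 2) = -5*(20 - 2) = -5*18 = -90)
(-31806 + 42*l(20, -8)) - 26514 = (-31806 + 42*(-90)) - 26514 = (-31806 - 3780) - 26514 = -35586 - 26514 = -62100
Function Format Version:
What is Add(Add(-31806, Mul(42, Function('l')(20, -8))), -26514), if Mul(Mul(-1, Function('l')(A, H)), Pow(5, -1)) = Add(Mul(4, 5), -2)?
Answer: -62100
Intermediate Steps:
Function('l')(A, H) = -90 (Function('l')(A, H) = Mul(-5, Add(Mul(4, 5), -2)) = Mul(-5, Add(20, -2)) = Mul(-5, 18) = -90)
Add(Add(-31806, Mul(42, Function('l')(20, -8))), -26514) = Add(Add(-31806, Mul(42, -90)), -26514) = Add(Add(-31806, -3780), -26514) = Add(-35586, -26514) = -62100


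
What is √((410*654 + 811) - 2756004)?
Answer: I*√2487053 ≈ 1577.0*I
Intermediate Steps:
√((410*654 + 811) - 2756004) = √((268140 + 811) - 2756004) = √(268951 - 2756004) = √(-2487053) = I*√2487053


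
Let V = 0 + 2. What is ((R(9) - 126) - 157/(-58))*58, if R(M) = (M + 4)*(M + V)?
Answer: 1143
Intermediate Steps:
V = 2
R(M) = (2 + M)*(4 + M) (R(M) = (M + 4)*(M + 2) = (4 + M)*(2 + M) = (2 + M)*(4 + M))
((R(9) - 126) - 157/(-58))*58 = (((8 + 9² + 6*9) - 126) - 157/(-58))*58 = (((8 + 81 + 54) - 126) - 157*(-1/58))*58 = ((143 - 126) + 157/58)*58 = (17 + 157/58)*58 = (1143/58)*58 = 1143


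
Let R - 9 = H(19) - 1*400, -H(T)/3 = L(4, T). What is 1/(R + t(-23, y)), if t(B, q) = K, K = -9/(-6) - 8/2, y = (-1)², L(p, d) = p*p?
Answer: -2/883 ≈ -0.0022650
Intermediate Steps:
L(p, d) = p²
y = 1
K = -5/2 (K = -9*(-⅙) - 8*½ = 3/2 - 4 = -5/2 ≈ -2.5000)
H(T) = -48 (H(T) = -3*4² = -3*16 = -48)
t(B, q) = -5/2
R = -439 (R = 9 + (-48 - 1*400) = 9 + (-48 - 400) = 9 - 448 = -439)
1/(R + t(-23, y)) = 1/(-439 - 5/2) = 1/(-883/2) = -2/883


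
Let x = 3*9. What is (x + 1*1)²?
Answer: 784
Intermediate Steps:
x = 27
(x + 1*1)² = (27 + 1*1)² = (27 + 1)² = 28² = 784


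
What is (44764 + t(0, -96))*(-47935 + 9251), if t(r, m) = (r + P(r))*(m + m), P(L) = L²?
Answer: -1731650576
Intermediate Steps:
t(r, m) = 2*m*(r + r²) (t(r, m) = (r + r²)*(m + m) = (r + r²)*(2*m) = 2*m*(r + r²))
(44764 + t(0, -96))*(-47935 + 9251) = (44764 + 2*(-96)*0*(1 + 0))*(-47935 + 9251) = (44764 + 2*(-96)*0*1)*(-38684) = (44764 + 0)*(-38684) = 44764*(-38684) = -1731650576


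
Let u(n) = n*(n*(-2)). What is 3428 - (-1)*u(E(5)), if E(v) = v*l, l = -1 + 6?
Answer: 2178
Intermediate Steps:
l = 5
E(v) = 5*v (E(v) = v*5 = 5*v)
u(n) = -2*n² (u(n) = n*(-2*n) = -2*n²)
3428 - (-1)*u(E(5)) = 3428 - (-1)*(-2*(5*5)²) = 3428 - (-1)*(-2*25²) = 3428 - (-1)*(-2*625) = 3428 - (-1)*(-1250) = 3428 - 1*1250 = 3428 - 1250 = 2178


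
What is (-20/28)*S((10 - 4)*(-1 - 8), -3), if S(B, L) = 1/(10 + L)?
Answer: -5/49 ≈ -0.10204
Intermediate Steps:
(-20/28)*S((10 - 4)*(-1 - 8), -3) = (-20/28)/(10 - 3) = -20*1/28/7 = -5/7*1/7 = -5/49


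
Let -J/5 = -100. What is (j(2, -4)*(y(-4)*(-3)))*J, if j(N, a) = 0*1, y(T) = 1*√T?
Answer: 0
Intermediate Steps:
y(T) = √T
J = 500 (J = -5*(-100) = 500)
j(N, a) = 0
(j(2, -4)*(y(-4)*(-3)))*J = (0*(√(-4)*(-3)))*500 = (0*((2*I)*(-3)))*500 = (0*(-6*I))*500 = 0*500 = 0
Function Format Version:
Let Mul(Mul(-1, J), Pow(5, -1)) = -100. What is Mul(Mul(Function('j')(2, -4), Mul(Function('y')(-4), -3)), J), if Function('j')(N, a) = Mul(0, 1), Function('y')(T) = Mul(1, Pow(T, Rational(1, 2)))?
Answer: 0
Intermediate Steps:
Function('y')(T) = Pow(T, Rational(1, 2))
J = 500 (J = Mul(-5, -100) = 500)
Function('j')(N, a) = 0
Mul(Mul(Function('j')(2, -4), Mul(Function('y')(-4), -3)), J) = Mul(Mul(0, Mul(Pow(-4, Rational(1, 2)), -3)), 500) = Mul(Mul(0, Mul(Mul(2, I), -3)), 500) = Mul(Mul(0, Mul(-6, I)), 500) = Mul(0, 500) = 0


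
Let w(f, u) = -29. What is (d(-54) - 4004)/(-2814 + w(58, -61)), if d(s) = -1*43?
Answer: 4047/2843 ≈ 1.4235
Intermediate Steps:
d(s) = -43
(d(-54) - 4004)/(-2814 + w(58, -61)) = (-43 - 4004)/(-2814 - 29) = -4047/(-2843) = -4047*(-1/2843) = 4047/2843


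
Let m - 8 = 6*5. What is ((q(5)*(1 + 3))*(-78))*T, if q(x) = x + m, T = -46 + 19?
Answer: 362232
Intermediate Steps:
m = 38 (m = 8 + 6*5 = 8 + 30 = 38)
T = -27
q(x) = 38 + x (q(x) = x + 38 = 38 + x)
((q(5)*(1 + 3))*(-78))*T = (((38 + 5)*(1 + 3))*(-78))*(-27) = ((43*4)*(-78))*(-27) = (172*(-78))*(-27) = -13416*(-27) = 362232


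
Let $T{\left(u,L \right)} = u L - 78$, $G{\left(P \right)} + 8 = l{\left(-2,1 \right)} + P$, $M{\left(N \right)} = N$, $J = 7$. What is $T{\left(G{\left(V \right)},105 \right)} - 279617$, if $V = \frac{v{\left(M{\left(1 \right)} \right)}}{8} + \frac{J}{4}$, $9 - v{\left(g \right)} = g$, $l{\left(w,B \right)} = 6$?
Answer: $- \frac{1118465}{4} \approx -2.7962 \cdot 10^{5}$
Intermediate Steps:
$v{\left(g \right)} = 9 - g$
$V = \frac{11}{4}$ ($V = \frac{9 - 1}{8} + \frac{7}{4} = \left(9 - 1\right) \frac{1}{8} + 7 \cdot \frac{1}{4} = 8 \cdot \frac{1}{8} + \frac{7}{4} = 1 + \frac{7}{4} = \frac{11}{4} \approx 2.75$)
$G{\left(P \right)} = -2 + P$ ($G{\left(P \right)} = -8 + \left(6 + P\right) = -2 + P$)
$T{\left(u,L \right)} = -78 + L u$ ($T{\left(u,L \right)} = L u - 78 = -78 + L u$)
$T{\left(G{\left(V \right)},105 \right)} - 279617 = \left(-78 + 105 \left(-2 + \frac{11}{4}\right)\right) - 279617 = \left(-78 + 105 \cdot \frac{3}{4}\right) - 279617 = \left(-78 + \frac{315}{4}\right) - 279617 = \frac{3}{4} - 279617 = - \frac{1118465}{4}$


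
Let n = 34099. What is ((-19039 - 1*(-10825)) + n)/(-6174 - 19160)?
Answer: -25885/25334 ≈ -1.0217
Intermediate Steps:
((-19039 - 1*(-10825)) + n)/(-6174 - 19160) = ((-19039 - 1*(-10825)) + 34099)/(-6174 - 19160) = ((-19039 + 10825) + 34099)/(-25334) = (-8214 + 34099)*(-1/25334) = 25885*(-1/25334) = -25885/25334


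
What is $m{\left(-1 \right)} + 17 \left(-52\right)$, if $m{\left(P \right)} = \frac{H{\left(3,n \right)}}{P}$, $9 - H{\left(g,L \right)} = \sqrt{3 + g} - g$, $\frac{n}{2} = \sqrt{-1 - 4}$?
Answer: $-896 + \sqrt{6} \approx -893.55$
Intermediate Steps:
$n = 2 i \sqrt{5}$ ($n = 2 \sqrt{-1 - 4} = 2 \sqrt{-5} = 2 i \sqrt{5} \approx 4.4721 i$)
$H{\left(g,L \right)} = 9 + g - \sqrt{3 + g}$ ($H{\left(g,L \right)} = 9 - \left(\sqrt{3 + g} - g\right) = 9 + \left(g - \sqrt{3 + g}\right) = 9 + g - \sqrt{3 + g}$)
$m{\left(P \right)} = \frac{12 - \sqrt{6}}{P}$ ($m{\left(P \right)} = \frac{9 + 3 - \sqrt{3 + 3}}{P} = \frac{9 + 3 - \sqrt{6}}{P} = \frac{12 - \sqrt{6}}{P}$)
$m{\left(-1 \right)} + 17 \left(-52\right) = \frac{12 - \sqrt{6}}{-1} + 17 \left(-52\right) = - (12 - \sqrt{6}) - 884 = \left(-12 + \sqrt{6}\right) - 884 = -896 + \sqrt{6}$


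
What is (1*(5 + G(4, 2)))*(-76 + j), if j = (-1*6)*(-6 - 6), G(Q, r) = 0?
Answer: -20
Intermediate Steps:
j = 72 (j = -6*(-12) = 72)
(1*(5 + G(4, 2)))*(-76 + j) = (1*(5 + 0))*(-76 + 72) = (1*5)*(-4) = 5*(-4) = -20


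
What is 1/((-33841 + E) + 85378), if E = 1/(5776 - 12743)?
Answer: 6967/359058278 ≈ 1.9404e-5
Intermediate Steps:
E = -1/6967 (E = 1/(-6967) = -1/6967 ≈ -0.00014353)
1/((-33841 + E) + 85378) = 1/((-33841 - 1/6967) + 85378) = 1/(-235770248/6967 + 85378) = 1/(359058278/6967) = 6967/359058278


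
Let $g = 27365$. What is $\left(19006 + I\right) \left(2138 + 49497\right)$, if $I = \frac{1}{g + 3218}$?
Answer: $\frac{30013385865865}{30583} \approx 9.8137 \cdot 10^{8}$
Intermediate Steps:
$I = \frac{1}{30583}$ ($I = \frac{1}{27365 + 3218} = \frac{1}{30583} \approx 3.2698 \cdot 10^{-5}$)
$\left(19006 + I\right) \left(2138 + 49497\right) = \left(19006 + \frac{1}{30583}\right) \left(2138 + 49497\right) = \frac{581260499}{30583} \cdot 51635 = \frac{30013385865865}{30583}$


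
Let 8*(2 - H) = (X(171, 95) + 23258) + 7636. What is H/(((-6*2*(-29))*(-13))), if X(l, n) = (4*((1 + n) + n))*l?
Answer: 80761/18096 ≈ 4.4629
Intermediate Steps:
X(l, n) = l*(4 + 8*n) (X(l, n) = (4*(1 + 2*n))*l = (4 + 8*n)*l = l*(4 + 8*n))
H = -80761/4 (H = 2 - ((4*171*(1 + 2*95) + 23258) + 7636)/8 = 2 - ((4*171*(1 + 190) + 23258) + 7636)/8 = 2 - ((4*171*191 + 23258) + 7636)/8 = 2 - ((130644 + 23258) + 7636)/8 = 2 - (153902 + 7636)/8 = 2 - ⅛*161538 = 2 - 80769/4 = -80761/4 ≈ -20190.)
H/(((-6*2*(-29))*(-13))) = -80761/(4*((-6*2*(-29))*(-13))) = -80761/(4*(-12*(-29)*(-13))) = -80761/(4*(348*(-13))) = -80761/4/(-4524) = -80761/4*(-1/4524) = 80761/18096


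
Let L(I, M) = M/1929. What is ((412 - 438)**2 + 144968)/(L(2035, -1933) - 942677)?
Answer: -2650446/17154961 ≈ -0.15450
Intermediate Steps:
L(I, M) = M/1929 (L(I, M) = M*(1/1929) = M/1929)
((412 - 438)**2 + 144968)/(L(2035, -1933) - 942677) = ((412 - 438)**2 + 144968)/((1/1929)*(-1933) - 942677) = ((-26)**2 + 144968)/(-1933/1929 - 942677) = (676 + 144968)/(-1818425866/1929) = 145644*(-1929/1818425866) = -2650446/17154961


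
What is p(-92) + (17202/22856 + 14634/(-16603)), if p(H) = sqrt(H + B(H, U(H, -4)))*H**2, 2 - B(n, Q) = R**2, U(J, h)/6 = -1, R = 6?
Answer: -24434949/189739084 + 25392*I*sqrt(14) ≈ -0.12878 + 95008.0*I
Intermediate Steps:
U(J, h) = -6 (U(J, h) = 6*(-1) = -6)
B(n, Q) = -34 (B(n, Q) = 2 - 1*6**2 = 2 - 1*36 = 2 - 36 = -34)
p(H) = H**2*sqrt(-34 + H) (p(H) = sqrt(H - 34)*H**2 = sqrt(-34 + H)*H**2 = H**2*sqrt(-34 + H))
p(-92) + (17202/22856 + 14634/(-16603)) = (-92)**2*sqrt(-34 - 92) + (17202/22856 + 14634/(-16603)) = 8464*sqrt(-126) + (17202*(1/22856) + 14634*(-1/16603)) = 8464*(3*I*sqrt(14)) + (8601/11428 - 14634/16603) = 25392*I*sqrt(14) - 24434949/189739084 = -24434949/189739084 + 25392*I*sqrt(14)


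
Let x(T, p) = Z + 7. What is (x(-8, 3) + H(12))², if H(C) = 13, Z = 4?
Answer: 576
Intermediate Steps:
x(T, p) = 11 (x(T, p) = 4 + 7 = 11)
(x(-8, 3) + H(12))² = (11 + 13)² = 24² = 576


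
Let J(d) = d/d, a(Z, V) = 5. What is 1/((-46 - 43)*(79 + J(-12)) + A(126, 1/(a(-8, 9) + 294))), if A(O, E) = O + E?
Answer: -299/2091205 ≈ -0.00014298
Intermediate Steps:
J(d) = 1
A(O, E) = E + O
1/((-46 - 43)*(79 + J(-12)) + A(126, 1/(a(-8, 9) + 294))) = 1/((-46 - 43)*(79 + 1) + (1/(5 + 294) + 126)) = 1/(-89*80 + (1/299 + 126)) = 1/(-7120 + (1/299 + 126)) = 1/(-7120 + 37675/299) = 1/(-2091205/299) = -299/2091205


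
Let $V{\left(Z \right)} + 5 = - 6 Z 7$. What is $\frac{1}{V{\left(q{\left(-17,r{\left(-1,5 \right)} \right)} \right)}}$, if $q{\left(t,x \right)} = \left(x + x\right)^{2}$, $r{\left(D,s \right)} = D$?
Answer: $- \frac{1}{173} \approx -0.0057803$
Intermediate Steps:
$q{\left(t,x \right)} = 4 x^{2}$ ($q{\left(t,x \right)} = \left(2 x\right)^{2} = 4 x^{2}$)
$V{\left(Z \right)} = -5 - 42 Z$ ($V{\left(Z \right)} = -5 + - 6 Z 7 = -5 - 42 Z$)
$\frac{1}{V{\left(q{\left(-17,r{\left(-1,5 \right)} \right)} \right)}} = \frac{1}{-5 - 42 \cdot 4 \left(-1\right)^{2}} = \frac{1}{-5 - 42 \cdot 4 \cdot 1} = \frac{1}{-5 - 168} = \frac{1}{-173} = - \frac{1}{173}$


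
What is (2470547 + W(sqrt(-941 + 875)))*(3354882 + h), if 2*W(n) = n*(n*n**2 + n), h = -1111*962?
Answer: 5652821181200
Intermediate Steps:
h = -1068782
W(n) = n*(n + n**3)/2 (W(n) = (n*(n*n**2 + n))/2 = (n*(n**3 + n))/2 = (n*(n + n**3))/2 = n*(n + n**3)/2)
(2470547 + W(sqrt(-941 + 875)))*(3354882 + h) = (2470547 + (sqrt(-941 + 875))**2*(1 + (sqrt(-941 + 875))**2)/2)*(3354882 - 1068782) = (2470547 + (sqrt(-66))**2*(1 + (sqrt(-66))**2)/2)*2286100 = (2470547 + (I*sqrt(66))**2*(1 + (I*sqrt(66))**2)/2)*2286100 = (2470547 + (1/2)*(-66)*(1 - 66))*2286100 = (2470547 + (1/2)*(-66)*(-65))*2286100 = (2470547 + 2145)*2286100 = 2472692*2286100 = 5652821181200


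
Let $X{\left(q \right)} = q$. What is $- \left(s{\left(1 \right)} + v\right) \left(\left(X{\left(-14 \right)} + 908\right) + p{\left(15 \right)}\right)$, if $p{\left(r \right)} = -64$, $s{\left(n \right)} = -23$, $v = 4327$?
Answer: $-3572320$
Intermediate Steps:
$- \left(s{\left(1 \right)} + v\right) \left(\left(X{\left(-14 \right)} + 908\right) + p{\left(15 \right)}\right) = - \left(-23 + 4327\right) \left(\left(-14 + 908\right) - 64\right) = - 4304 \left(894 - 64\right) = - 4304 \cdot 830 = \left(-1\right) 3572320 = -3572320$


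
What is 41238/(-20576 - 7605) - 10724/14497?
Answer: -128577190/58362851 ≈ -2.2031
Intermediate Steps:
41238/(-20576 - 7605) - 10724/14497 = 41238/(-28181) - 10724*1/14497 = 41238*(-1/28181) - 1532/2071 = -41238/28181 - 1532/2071 = -128577190/58362851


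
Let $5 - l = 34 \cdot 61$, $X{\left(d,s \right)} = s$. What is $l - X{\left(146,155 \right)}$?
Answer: $-2224$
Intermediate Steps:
$l = -2069$ ($l = 5 - 34 \cdot 61 = 5 - 2074 = -2069$)
$l - X{\left(146,155 \right)} = -2069 - 155 = -2224$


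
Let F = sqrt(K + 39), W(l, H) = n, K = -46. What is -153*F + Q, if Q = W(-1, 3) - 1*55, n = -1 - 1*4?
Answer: -60 - 153*I*sqrt(7) ≈ -60.0 - 404.8*I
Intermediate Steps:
n = -5 (n = -1 - 4 = -5)
W(l, H) = -5
F = I*sqrt(7) (F = sqrt(-46 + 39) = sqrt(-7) = I*sqrt(7) ≈ 2.6458*I)
Q = -60 (Q = -5 - 1*55 = -5 - 55 = -60)
-153*F + Q = -153*I*sqrt(7) - 60 = -60 - 153*I*sqrt(7)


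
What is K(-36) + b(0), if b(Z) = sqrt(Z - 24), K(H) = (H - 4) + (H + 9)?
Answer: -67 + 2*I*sqrt(6) ≈ -67.0 + 4.899*I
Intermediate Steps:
K(H) = 5 + 2*H (K(H) = (-4 + H) + (9 + H) = 5 + 2*H)
b(Z) = sqrt(-24 + Z)
K(-36) + b(0) = (5 + 2*(-36)) + sqrt(-24 + 0) = (5 - 72) + sqrt(-24) = -67 + 2*I*sqrt(6)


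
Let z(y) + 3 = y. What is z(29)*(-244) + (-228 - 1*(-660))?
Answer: -5912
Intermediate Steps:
z(y) = -3 + y
z(29)*(-244) + (-228 - 1*(-660)) = (-3 + 29)*(-244) + (-228 - 1*(-660)) = 26*(-244) + (-228 + 660) = -6344 + 432 = -5912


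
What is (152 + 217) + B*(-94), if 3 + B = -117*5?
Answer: 55641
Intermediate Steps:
B = -588 (B = -3 - 117*5 = -3 - 585 = -588)
(152 + 217) + B*(-94) = (152 + 217) - 588*(-94) = 369 + 55272 = 55641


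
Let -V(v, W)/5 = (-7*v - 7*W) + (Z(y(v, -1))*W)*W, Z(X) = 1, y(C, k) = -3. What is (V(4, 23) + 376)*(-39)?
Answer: 51636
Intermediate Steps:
V(v, W) = -5*W² + 35*W + 35*v (V(v, W) = -5*((-7*v - 7*W) + (1*W)*W) = -5*((-7*W - 7*v) + W*W) = -5*((-7*W - 7*v) + W²) = -5*(W² - 7*W - 7*v) = -5*W² + 35*W + 35*v)
(V(4, 23) + 376)*(-39) = ((-5*23² + 35*23 + 35*4) + 376)*(-39) = ((-5*529 + 805 + 140) + 376)*(-39) = ((-2645 + 805 + 140) + 376)*(-39) = (-1700 + 376)*(-39) = -1324*(-39) = 51636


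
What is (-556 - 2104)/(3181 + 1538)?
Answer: -2660/4719 ≈ -0.56368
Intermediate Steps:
(-556 - 2104)/(3181 + 1538) = -2660/4719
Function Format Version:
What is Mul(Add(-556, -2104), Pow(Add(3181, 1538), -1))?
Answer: Rational(-2660, 4719) ≈ -0.56368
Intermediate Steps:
Mul(Add(-556, -2104), Pow(Add(3181, 1538), -1)) = Mul(-2660, Pow(4719, -1)) = Mul(-2660, Rational(1, 4719)) = Rational(-2660, 4719)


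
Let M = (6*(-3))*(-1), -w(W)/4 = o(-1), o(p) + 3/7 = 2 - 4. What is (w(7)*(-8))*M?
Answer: -9792/7 ≈ -1398.9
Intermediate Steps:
o(p) = -17/7 (o(p) = -3/7 + (2 - 4) = -3/7 - 2 = -17/7)
w(W) = 68/7 (w(W) = -4*(-17/7) = 68/7)
M = 18 (M = -18*(-1) = 18)
(w(7)*(-8))*M = ((68/7)*(-8))*18 = -544/7*18 = -9792/7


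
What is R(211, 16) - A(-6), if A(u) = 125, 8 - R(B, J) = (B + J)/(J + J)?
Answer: -3971/32 ≈ -124.09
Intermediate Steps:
R(B, J) = 8 - (B + J)/(2*J) (R(B, J) = 8 - (B + J)/(J + J) = 8 - (B + J)/(2*J))
R(211, 16) - A(-6) = (½)*(-1*211 + 15*16)/16 - 1*125 = (½)*(1/16)*(-211 + 240) - 125 = (½)*(1/16)*29 - 125 = 29/32 - 125 = -3971/32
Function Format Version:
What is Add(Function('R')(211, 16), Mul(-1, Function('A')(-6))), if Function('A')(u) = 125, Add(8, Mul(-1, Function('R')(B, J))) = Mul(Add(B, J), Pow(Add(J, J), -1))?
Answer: Rational(-3971, 32) ≈ -124.09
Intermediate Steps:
Function('R')(B, J) = Add(8, Mul(Rational(-1, 2), Pow(J, -1), Add(B, J))) (Function('R')(B, J) = Add(8, Mul(-1, Mul(Add(B, J), Pow(Add(J, J), -1)))) = Add(8, Mul(-1, Mul(Add(B, J), Pow(Mul(2, J), -1)))) = Add(8, Mul(-1, Mul(Add(B, J), Mul(Rational(1, 2), Pow(J, -1))))) = Add(8, Mul(-1, Mul(Rational(1, 2), Pow(J, -1), Add(B, J)))) = Add(8, Mul(Rational(-1, 2), Pow(J, -1), Add(B, J))))
Add(Function('R')(211, 16), Mul(-1, Function('A')(-6))) = Add(Mul(Rational(1, 2), Pow(16, -1), Add(Mul(-1, 211), Mul(15, 16))), Mul(-1, 125)) = Add(Mul(Rational(1, 2), Rational(1, 16), Add(-211, 240)), -125) = Add(Mul(Rational(1, 2), Rational(1, 16), 29), -125) = Add(Rational(29, 32), -125) = Rational(-3971, 32)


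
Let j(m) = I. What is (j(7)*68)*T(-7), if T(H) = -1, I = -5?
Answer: 340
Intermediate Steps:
j(m) = -5
(j(7)*68)*T(-7) = -5*68*(-1) = -340*(-1) = 340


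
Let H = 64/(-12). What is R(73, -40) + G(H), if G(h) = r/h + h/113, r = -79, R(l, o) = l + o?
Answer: 259079/5424 ≈ 47.765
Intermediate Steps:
H = -16/3 (H = 64*(-1/12) = -16/3 ≈ -5.3333)
G(h) = -79/h + h/113
R(73, -40) + G(H) = (73 - 40) + (-79/(-16/3) + (1/113)*(-16/3)) = 33 + (-79*(-3/16) - 16/339) = 33 + (237/16 - 16/339) = 33 + 80087/5424 = 259079/5424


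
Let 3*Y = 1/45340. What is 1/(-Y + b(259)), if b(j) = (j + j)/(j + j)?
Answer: 136020/136019 ≈ 1.0000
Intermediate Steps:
b(j) = 1 (b(j) = (2*j)/((2*j)) = (2*j)*(1/(2*j)) = 1)
Y = 1/136020 (Y = (1/3)/45340 = (1/3)*(1/45340) = 1/136020 ≈ 7.3519e-6)
1/(-Y + b(259)) = 1/(-1*1/136020 + 1) = 1/(-1/136020 + 1) = 1/(136019/136020) = 136020/136019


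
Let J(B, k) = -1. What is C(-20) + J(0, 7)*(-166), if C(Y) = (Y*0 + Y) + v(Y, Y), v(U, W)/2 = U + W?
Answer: 66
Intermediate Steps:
v(U, W) = 2*U + 2*W (v(U, W) = 2*(U + W) = 2*U + 2*W)
C(Y) = 5*Y (C(Y) = (Y*0 + Y) + (2*Y + 2*Y) = (0 + Y) + 4*Y = Y + 4*Y = 5*Y)
C(-20) + J(0, 7)*(-166) = 5*(-20) - 1*(-166) = -100 + 166 = 66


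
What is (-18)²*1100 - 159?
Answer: 356241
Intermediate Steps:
(-18)²*1100 - 159 = 324*1100 - 159 = 356400 - 159 = 356241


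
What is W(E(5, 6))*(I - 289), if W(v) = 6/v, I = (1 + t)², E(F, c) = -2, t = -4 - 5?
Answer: 675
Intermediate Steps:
t = -9
I = 64 (I = (1 - 9)² = (-8)² = 64)
W(E(5, 6))*(I - 289) = (6/(-2))*(64 - 289) = (6*(-½))*(-225) = -3*(-225) = 675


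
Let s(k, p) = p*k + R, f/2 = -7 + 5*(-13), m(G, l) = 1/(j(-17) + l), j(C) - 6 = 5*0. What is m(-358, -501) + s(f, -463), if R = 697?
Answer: 33347654/495 ≈ 67369.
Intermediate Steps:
j(C) = 6 (j(C) = 6 + 5*0 = 6 + 0 = 6)
m(G, l) = 1/(6 + l)
f = -144 (f = 2*(-7 + 5*(-13)) = 2*(-7 - 65) = 2*(-72) = -144)
s(k, p) = 697 + k*p (s(k, p) = p*k + 697 = k*p + 697 = 697 + k*p)
m(-358, -501) + s(f, -463) = 1/(6 - 501) + (697 - 144*(-463)) = 1/(-495) + (697 + 66672) = -1/495 + 67369 = 33347654/495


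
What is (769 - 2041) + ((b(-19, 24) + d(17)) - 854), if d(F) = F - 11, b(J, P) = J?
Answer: -2139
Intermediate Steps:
d(F) = -11 + F
(769 - 2041) + ((b(-19, 24) + d(17)) - 854) = (769 - 2041) + ((-19 + (-11 + 17)) - 854) = -1272 + ((-19 + 6) - 854) = -1272 + (-13 - 854) = -1272 - 867 = -2139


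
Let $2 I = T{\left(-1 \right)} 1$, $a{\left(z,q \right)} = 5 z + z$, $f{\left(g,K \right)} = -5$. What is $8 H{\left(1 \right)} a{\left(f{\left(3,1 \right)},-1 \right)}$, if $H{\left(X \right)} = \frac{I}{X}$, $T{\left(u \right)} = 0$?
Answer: $0$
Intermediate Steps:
$a{\left(z,q \right)} = 6 z$
$I = 0$ ($I = \frac{0 \cdot 1}{2} = \frac{1}{2} \cdot 0 = 0$)
$H{\left(X \right)} = 0$ ($H{\left(X \right)} = \frac{0}{X} = 0$)
$8 H{\left(1 \right)} a{\left(f{\left(3,1 \right)},-1 \right)} = 8 \cdot 0 \cdot 6 \left(-5\right) = 0 \left(-30\right) = 0$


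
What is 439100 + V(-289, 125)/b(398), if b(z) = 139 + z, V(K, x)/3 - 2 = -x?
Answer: 78598777/179 ≈ 4.3910e+5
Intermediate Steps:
V(K, x) = 6 - 3*x (V(K, x) = 6 + 3*(-x) = 6 - 3*x)
439100 + V(-289, 125)/b(398) = 439100 + (6 - 3*125)/(139 + 398) = 439100 + (6 - 375)/537 = 439100 - 369*1/537 = 439100 - 123/179 = 78598777/179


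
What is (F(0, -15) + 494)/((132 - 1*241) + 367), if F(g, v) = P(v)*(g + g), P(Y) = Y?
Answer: 247/129 ≈ 1.9147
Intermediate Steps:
F(g, v) = 2*g*v (F(g, v) = v*(g + g) = v*(2*g) = 2*g*v)
(F(0, -15) + 494)/((132 - 1*241) + 367) = (2*0*(-15) + 494)/((132 - 1*241) + 367) = (0 + 494)/((132 - 241) + 367) = 494/(-109 + 367) = 494/258 = 494*(1/258) = 247/129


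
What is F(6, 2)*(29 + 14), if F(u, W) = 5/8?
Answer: 215/8 ≈ 26.875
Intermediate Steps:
F(u, W) = 5/8 (F(u, W) = 5*(⅛) = 5/8)
F(6, 2)*(29 + 14) = 5*(29 + 14)/8 = (5/8)*43 = 215/8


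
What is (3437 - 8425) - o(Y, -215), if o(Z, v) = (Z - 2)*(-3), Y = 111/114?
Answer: -189661/38 ≈ -4991.1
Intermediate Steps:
Y = 37/38 (Y = 111*(1/114) = 37/38 ≈ 0.97368)
o(Z, v) = 6 - 3*Z (o(Z, v) = (-2 + Z)*(-3) = 6 - 3*Z)
(3437 - 8425) - o(Y, -215) = (3437 - 8425) - (6 - 3*37/38) = -4988 - (6 - 111/38) = -4988 - 1*117/38 = -4988 - 117/38 = -189661/38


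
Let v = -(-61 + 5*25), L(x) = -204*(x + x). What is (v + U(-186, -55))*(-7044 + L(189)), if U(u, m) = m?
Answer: 10014564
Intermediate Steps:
L(x) = -408*x
v = -64 (v = -(-61 + 125) = -1*64 = -64)
(v + U(-186, -55))*(-7044 + L(189)) = (-64 - 55)*(-7044 - 408*189) = -119*(-7044 - 77112) = -119*(-84156) = 10014564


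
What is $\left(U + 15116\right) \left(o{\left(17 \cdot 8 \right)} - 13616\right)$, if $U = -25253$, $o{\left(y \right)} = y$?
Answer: $136646760$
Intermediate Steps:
$\left(U + 15116\right) \left(o{\left(17 \cdot 8 \right)} - 13616\right) = \left(-25253 + 15116\right) \left(17 \cdot 8 - 13616\right) = - 10137 \left(136 - 13616\right) = \left(-10137\right) \left(-13480\right) = 136646760$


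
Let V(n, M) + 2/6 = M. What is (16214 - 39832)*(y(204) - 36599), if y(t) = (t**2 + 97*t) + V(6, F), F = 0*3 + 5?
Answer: -1757864122/3 ≈ -5.8595e+8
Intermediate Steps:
F = 5 (F = 0 + 5 = 5)
V(n, M) = -1/3 + M
y(t) = 14/3 + t**2 + 97*t (y(t) = (t**2 + 97*t) + (-1/3 + 5) = (t**2 + 97*t) + 14/3 = 14/3 + t**2 + 97*t)
(16214 - 39832)*(y(204) - 36599) = (16214 - 39832)*((14/3 + 204**2 + 97*204) - 36599) = -23618*((14/3 + 41616 + 19788) - 36599) = -23618*(184226/3 - 36599) = -23618*74429/3 = -1757864122/3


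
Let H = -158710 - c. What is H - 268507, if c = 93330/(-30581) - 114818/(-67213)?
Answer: -878116470434369/2055440753 ≈ -4.2722e+5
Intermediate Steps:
c = -2761740032/2055440753 (c = 93330*(-1/30581) - 114818*(-1/67213) = -93330/30581 + 114818/67213 = -2761740032/2055440753 ≈ -1.3436)
H = -326216240168598/2055440753 (H = -158710 - 1*(-2761740032/2055440753) = -158710 + 2761740032/2055440753 = -326216240168598/2055440753 ≈ -1.5871e+5)
H - 268507 = -326216240168598/2055440753 - 268507 = -878116470434369/2055440753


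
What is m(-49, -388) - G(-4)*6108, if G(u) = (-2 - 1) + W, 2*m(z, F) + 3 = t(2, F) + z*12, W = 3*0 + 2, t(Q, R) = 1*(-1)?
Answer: 5812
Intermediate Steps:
t(Q, R) = -1
W = 2 (W = 0 + 2 = 2)
m(z, F) = -2 + 6*z (m(z, F) = -3/2 + (-1 + z*12)/2 = -3/2 + (-1 + 12*z)/2 = -3/2 + (-½ + 6*z) = -2 + 6*z)
G(u) = -1 (G(u) = (-2 - 1) + 2 = -3 + 2 = -1)
m(-49, -388) - G(-4)*6108 = (-2 + 6*(-49)) - (-1)*6108 = (-2 - 294) - 1*(-6108) = -296 + 6108 = 5812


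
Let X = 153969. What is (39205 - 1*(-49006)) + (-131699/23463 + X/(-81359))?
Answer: 168373963054199/1908926217 ≈ 88204.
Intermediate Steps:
(39205 - 1*(-49006)) + (-131699/23463 + X/(-81359)) = (39205 - 1*(-49006)) + (-131699/23463 + 153969/(-81359)) = (39205 + 49006) + (-131699*1/23463 + 153969*(-1/81359)) = 88211 + (-131699/23463 - 153969/81359) = 88211 - 14327473588/1908926217 = 168373963054199/1908926217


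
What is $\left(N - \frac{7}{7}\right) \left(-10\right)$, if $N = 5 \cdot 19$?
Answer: $-940$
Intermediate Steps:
$N = 95$
$\left(N - \frac{7}{7}\right) \left(-10\right) = \left(95 - \frac{7}{7}\right) \left(-10\right) = \left(95 - 1\right) \left(-10\right) = 94 \left(-10\right) = -940$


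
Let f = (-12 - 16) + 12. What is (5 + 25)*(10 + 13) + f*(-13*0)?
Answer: 690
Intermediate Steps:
f = -16 (f = -28 + 12 = -16)
(5 + 25)*(10 + 13) + f*(-13*0) = (5 + 25)*(10 + 13) - (-208)*0 = 30*23 - 16*0 = 690 + 0 = 690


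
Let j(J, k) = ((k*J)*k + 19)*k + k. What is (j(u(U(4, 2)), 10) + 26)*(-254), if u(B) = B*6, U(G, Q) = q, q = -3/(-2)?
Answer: -2343404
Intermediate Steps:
q = 3/2 (q = -3*(-½) = 3/2 ≈ 1.5000)
U(G, Q) = 3/2
u(B) = 6*B
j(J, k) = k + k*(19 + J*k²) (j(J, k) = ((J*k)*k + 19)*k + k = (J*k² + 19)*k + k = (19 + J*k²)*k + k = k*(19 + J*k²) + k = k + k*(19 + J*k²))
(j(u(U(4, 2)), 10) + 26)*(-254) = (10*(20 + (6*(3/2))*10²) + 26)*(-254) = (10*(20 + 9*100) + 26)*(-254) = (10*(20 + 900) + 26)*(-254) = (10*920 + 26)*(-254) = (9200 + 26)*(-254) = 9226*(-254) = -2343404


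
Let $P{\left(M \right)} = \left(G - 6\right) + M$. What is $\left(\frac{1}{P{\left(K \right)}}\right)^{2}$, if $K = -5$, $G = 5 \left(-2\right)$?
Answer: $\frac{1}{441} \approx 0.0022676$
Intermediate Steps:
$G = -10$
$P{\left(M \right)} = -16 + M$ ($P{\left(M \right)} = \left(-10 - 6\right) + M = -16 + M$)
$\left(\frac{1}{P{\left(K \right)}}\right)^{2} = \left(\frac{1}{-16 - 5}\right)^{2} = \left(\frac{1}{-21}\right)^{2} = \left(- \frac{1}{21}\right)^{2} = \frac{1}{441}$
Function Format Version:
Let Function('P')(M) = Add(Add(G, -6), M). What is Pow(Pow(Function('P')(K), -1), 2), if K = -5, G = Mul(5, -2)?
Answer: Rational(1, 441) ≈ 0.0022676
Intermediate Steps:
G = -10
Function('P')(M) = Add(-16, M) (Function('P')(M) = Add(Add(-10, -6), M) = Add(-16, M))
Pow(Pow(Function('P')(K), -1), 2) = Pow(Pow(Add(-16, -5), -1), 2) = Pow(Pow(-21, -1), 2) = Pow(Rational(-1, 21), 2) = Rational(1, 441)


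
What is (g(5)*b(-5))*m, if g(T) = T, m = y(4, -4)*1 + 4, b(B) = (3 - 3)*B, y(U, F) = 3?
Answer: 0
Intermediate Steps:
b(B) = 0 (b(B) = 0*B = 0)
m = 7 (m = 3*1 + 4 = 3 + 4 = 7)
(g(5)*b(-5))*m = (5*0)*7 = 0*7 = 0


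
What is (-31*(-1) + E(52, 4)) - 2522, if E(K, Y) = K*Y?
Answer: -2283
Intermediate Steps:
(-31*(-1) + E(52, 4)) - 2522 = (-31*(-1) + 52*4) - 2522 = (31 + 208) - 2522 = 239 - 2522 = -2283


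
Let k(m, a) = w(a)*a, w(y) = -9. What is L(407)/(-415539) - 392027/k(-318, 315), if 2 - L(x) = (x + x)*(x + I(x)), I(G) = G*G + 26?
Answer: 60685363607/130894785 ≈ 463.62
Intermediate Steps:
I(G) = 26 + G² (I(G) = G² + 26 = 26 + G²)
L(x) = 2 - 2*x*(26 + x + x²) (L(x) = 2 - (x + x)*(x + (26 + x²)) = 2 - 2*x*(26 + x + x²))
k(m, a) = -9*a
L(407)/(-415539) - 392027/k(-318, 315) = (2 - 2*407² - 2*407*(26 + 407²))/(-415539) - 392027/((-9*315)) = (2 - 2*165649 - 2*407*(26 + 165649))*(-1/415539) - 392027/(-2835) = (2 - 331298 - 2*407*165675)*(-1/415539) - 392027*(-1/2835) = (2 - 331298 - 134859450)*(-1/415539) + 392027/2835 = -135190746*(-1/415539) + 392027/2835 = 15021194/46171 + 392027/2835 = 60685363607/130894785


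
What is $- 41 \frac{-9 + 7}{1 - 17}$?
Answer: $- \frac{41}{8} \approx -5.125$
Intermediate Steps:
$- 41 \frac{-9 + 7}{1 - 17} = - 41 \left(- \frac{2}{-16}\right) = - 41 \left(\left(-2\right) \left(- \frac{1}{16}\right)\right) = \left(-41\right) \frac{1}{8} = - \frac{41}{8}$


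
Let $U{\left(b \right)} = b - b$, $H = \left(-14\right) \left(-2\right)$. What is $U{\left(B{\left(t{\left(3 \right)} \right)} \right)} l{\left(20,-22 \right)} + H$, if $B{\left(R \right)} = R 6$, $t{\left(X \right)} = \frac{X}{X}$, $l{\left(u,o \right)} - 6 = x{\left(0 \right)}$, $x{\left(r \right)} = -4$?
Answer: $28$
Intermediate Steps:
$l{\left(u,o \right)} = 2$ ($l{\left(u,o \right)} = 6 - 4 = 2$)
$H = 28$
$t{\left(X \right)} = 1$
$B{\left(R \right)} = 6 R$
$U{\left(b \right)} = 0$
$U{\left(B{\left(t{\left(3 \right)} \right)} \right)} l{\left(20,-22 \right)} + H = 0 \cdot 2 + 28 = 0 + 28 = 28$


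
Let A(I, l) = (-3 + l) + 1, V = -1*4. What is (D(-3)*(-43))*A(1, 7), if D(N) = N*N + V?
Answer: -1075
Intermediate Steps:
V = -4
D(N) = -4 + N² (D(N) = N*N - 4 = N² - 4 = -4 + N²)
A(I, l) = -2 + l
(D(-3)*(-43))*A(1, 7) = ((-4 + (-3)²)*(-43))*(-2 + 7) = ((-4 + 9)*(-43))*5 = (5*(-43))*5 = -215*5 = -1075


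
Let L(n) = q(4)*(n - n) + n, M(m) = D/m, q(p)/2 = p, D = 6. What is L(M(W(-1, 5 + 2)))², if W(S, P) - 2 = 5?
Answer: 36/49 ≈ 0.73469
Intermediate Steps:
q(p) = 2*p
W(S, P) = 7 (W(S, P) = 2 + 5 = 7)
M(m) = 6/m
L(n) = n (L(n) = (2*4)*(n - n) + n = 8*0 + n = 0 + n = n)
L(M(W(-1, 5 + 2)))² = (6/7)² = 36/49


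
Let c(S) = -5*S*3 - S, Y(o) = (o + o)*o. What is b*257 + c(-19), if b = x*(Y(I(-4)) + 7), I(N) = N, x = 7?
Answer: 70465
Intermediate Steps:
Y(o) = 2*o² (Y(o) = (2*o)*o = 2*o²)
c(S) = -16*S (c(S) = -15*S - S = -16*S)
b = 273 (b = 7*(2*(-4)² + 7) = 7*(2*16 + 7) = 7*(32 + 7) = 7*39 = 273)
b*257 + c(-19) = 273*257 - 16*(-19) = 70161 + 304 = 70465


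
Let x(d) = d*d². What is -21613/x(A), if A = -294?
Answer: 21613/25412184 ≈ 0.00085050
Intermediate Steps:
x(d) = d³
-21613/x(A) = -21613/((-294)³) = -21613/(-25412184) = -21613*(-1/25412184) = 21613/25412184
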